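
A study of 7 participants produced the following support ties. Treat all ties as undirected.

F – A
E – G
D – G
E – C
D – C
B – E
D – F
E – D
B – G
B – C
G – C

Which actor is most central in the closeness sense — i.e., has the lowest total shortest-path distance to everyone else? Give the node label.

Farness (sum of distances to all others) for each node — A:16, B:12, C:9, D:8, E:9, F:11, G:9.
The smallest farness is 8, for D, so D has the highest closeness.

D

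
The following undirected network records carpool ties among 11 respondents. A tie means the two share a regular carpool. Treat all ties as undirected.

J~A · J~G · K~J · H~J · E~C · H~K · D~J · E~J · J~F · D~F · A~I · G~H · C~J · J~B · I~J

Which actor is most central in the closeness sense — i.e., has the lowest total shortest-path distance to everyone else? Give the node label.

J

Farness (sum of distances to all others) for each node — A:18, B:19, C:18, D:18, E:18, F:18, G:18, H:17, I:18, J:10, K:18.
The smallest farness is 10, for J, so J has the highest closeness.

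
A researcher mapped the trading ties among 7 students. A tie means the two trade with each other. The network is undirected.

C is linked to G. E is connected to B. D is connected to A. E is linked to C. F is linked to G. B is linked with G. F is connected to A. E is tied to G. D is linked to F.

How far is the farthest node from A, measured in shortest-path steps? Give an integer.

Distances from A: B:3, C:3, D:1, E:3, F:1, G:2.
The largest is 3 (to B, E, and C), so the eccentricity of A is 3.

3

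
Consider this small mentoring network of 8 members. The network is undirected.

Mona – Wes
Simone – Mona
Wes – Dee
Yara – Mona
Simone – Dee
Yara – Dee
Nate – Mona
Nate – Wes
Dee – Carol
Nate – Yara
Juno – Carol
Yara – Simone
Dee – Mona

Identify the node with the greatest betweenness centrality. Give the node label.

Unnormalized betweenness of each node: Carol:6, Dee:65/6, Juno:0, Mona:7/3, Nate:1/3, Simone:0, Wes:1, Yara:3/2.
Dee has the largest value, 65/6, making it the main broker — the node through which the most shortest paths run.

Dee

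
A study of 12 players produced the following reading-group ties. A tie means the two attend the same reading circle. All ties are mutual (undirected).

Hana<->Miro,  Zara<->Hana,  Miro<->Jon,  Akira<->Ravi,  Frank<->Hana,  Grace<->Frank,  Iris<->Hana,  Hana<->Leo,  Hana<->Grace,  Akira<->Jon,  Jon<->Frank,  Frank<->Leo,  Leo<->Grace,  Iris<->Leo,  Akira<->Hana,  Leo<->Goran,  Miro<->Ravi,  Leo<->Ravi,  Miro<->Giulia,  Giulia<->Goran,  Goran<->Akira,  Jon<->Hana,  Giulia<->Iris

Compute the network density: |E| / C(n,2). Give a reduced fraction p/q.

23/66

There are 23 edges and 12 nodes, so the maximum possible is C(12,2) = 66.
Density = 23/66.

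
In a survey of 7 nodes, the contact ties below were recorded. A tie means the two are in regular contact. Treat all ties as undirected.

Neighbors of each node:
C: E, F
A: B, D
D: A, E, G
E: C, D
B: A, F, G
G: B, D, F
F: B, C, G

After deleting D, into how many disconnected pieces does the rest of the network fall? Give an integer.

D's neighbors (A, E, and G) remain reachable from one another through other ties, so the rest of the network stays in one piece.

1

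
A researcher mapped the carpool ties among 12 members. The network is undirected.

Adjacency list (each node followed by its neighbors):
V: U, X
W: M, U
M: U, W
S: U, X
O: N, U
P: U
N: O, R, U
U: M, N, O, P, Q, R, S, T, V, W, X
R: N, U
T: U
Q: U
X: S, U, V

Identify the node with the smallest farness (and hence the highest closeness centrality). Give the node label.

U

Farness (sum of distances to all others) for each node — M:20, N:19, O:20, P:21, Q:21, R:20, S:20, T:21, U:11, V:20, W:20, X:19.
The smallest farness is 11, for U, so U has the highest closeness.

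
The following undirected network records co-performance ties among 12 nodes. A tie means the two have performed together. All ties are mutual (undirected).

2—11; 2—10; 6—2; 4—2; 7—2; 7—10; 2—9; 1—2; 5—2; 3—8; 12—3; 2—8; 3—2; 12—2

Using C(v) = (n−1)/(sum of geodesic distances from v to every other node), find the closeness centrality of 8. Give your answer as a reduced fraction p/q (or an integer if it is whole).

Distances from 8: 1:2, 2:1, 3:1, 4:2, 5:2, 6:2, 7:2, 9:2, 10:2, 11:2, 12:2. Sum = 20.
n = 12, so closeness = 11/20.

11/20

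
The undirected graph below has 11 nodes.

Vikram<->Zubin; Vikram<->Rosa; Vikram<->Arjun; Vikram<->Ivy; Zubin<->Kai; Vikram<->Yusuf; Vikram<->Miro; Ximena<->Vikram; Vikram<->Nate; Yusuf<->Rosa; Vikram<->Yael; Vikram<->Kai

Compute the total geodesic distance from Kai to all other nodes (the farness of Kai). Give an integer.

18

Distances from Kai: Arjun:2, Ivy:2, Miro:2, Nate:2, Rosa:2, Vikram:1, Ximena:2, Yael:2, Yusuf:2, Zubin:1.
Sum = 2 + 2 + 2 + 2 + 2 + 1 + 2 + 2 + 2 + 1 = 18.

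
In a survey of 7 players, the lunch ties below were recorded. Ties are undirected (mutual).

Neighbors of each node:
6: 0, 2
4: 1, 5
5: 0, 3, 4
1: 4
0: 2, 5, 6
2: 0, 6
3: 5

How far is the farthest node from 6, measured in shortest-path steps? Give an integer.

4

Distances from 6: 0:1, 1:4, 2:1, 3:3, 4:3, 5:2.
The largest is 4 (to 1), so the eccentricity of 6 is 4.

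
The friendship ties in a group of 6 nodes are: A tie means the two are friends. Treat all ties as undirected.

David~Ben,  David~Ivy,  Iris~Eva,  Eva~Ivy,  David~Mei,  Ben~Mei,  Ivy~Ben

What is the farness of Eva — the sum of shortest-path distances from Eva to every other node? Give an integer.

9

Distances from Eva: Ben:2, David:2, Iris:1, Ivy:1, Mei:3.
Sum = 2 + 2 + 1 + 1 + 3 = 9.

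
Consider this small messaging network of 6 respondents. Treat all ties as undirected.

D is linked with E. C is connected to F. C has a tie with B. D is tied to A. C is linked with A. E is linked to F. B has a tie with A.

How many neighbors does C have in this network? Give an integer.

C is directly tied to A, B, and F. That is 3 neighbors, so the degree of C is 3.

3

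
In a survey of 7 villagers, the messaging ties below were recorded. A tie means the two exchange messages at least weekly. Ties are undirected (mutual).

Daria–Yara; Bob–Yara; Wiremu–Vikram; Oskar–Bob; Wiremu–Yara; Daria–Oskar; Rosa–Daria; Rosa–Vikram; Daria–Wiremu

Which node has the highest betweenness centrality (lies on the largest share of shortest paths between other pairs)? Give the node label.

Daria

Unnormalized betweenness of each node: Bob:1/2, Daria:6, Oskar:1, Rosa:1, Vikram:1/2, Wiremu:3, Yara:3.
Daria has the largest value, 6, making it the main broker — the node through which the most shortest paths run.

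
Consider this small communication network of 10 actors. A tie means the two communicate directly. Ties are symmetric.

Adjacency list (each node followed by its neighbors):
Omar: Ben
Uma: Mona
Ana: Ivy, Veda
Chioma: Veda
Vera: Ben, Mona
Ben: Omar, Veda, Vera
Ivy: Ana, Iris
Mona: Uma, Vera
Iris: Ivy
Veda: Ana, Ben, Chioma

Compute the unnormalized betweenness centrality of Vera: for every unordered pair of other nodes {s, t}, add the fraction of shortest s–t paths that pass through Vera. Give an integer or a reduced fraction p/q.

Pairs whose geodesics pass through Vera — Uma–Chioma: 1; Uma–Ben: 1; Uma–Veda: 1; Uma–Omar: 1; Uma–Ivy: 1; Uma–Iris: 1; Uma–Ana: 1; Chioma–Mona: 1; Mona–Ben: 1; Mona–Veda: 1; Mona–Omar: 1; Mona–Ivy: 1; Mona–Iris: 1; Mona–Ana: 1.
All other pairs contribute 0.
Summing the contributions gives betweenness(Vera) = 14.

14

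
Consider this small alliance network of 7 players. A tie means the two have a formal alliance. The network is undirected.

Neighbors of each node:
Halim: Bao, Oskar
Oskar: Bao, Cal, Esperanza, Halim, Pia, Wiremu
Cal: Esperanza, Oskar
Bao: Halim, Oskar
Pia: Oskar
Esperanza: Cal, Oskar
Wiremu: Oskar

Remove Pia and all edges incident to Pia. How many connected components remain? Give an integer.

Pia's neighbors (Oskar) remain reachable from one another through other ties, so the rest of the network stays in one piece.

1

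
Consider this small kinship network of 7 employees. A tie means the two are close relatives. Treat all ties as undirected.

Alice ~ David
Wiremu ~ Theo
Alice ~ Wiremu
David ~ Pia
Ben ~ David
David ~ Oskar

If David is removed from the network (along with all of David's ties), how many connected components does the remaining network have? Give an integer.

Without David, the remaining ties split the others into: {Ben}; {Alice, Theo, Wiremu}; {Oskar}; {Pia}.
That's 4 separate components.

4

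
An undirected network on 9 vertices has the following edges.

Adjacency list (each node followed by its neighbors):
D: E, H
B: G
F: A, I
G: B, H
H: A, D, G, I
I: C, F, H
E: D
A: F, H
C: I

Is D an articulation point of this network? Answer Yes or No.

Removing D leaves {A, B, C, F, G, H, and I} with no path to {E}, so the network splits into 2 components. D is a cut vertex.

Yes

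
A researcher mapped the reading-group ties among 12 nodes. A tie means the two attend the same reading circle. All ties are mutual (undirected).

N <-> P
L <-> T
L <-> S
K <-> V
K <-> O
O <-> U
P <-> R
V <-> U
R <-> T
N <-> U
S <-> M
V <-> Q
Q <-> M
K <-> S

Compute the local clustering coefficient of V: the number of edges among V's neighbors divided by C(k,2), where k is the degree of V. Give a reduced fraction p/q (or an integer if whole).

V's neighbors: K, Q, and U (k = 3).
Possible neighbor pairs: C(3,2) = 3. Edges among them: none → e = 0.
Clustering(V) = 0/3 = 0.

0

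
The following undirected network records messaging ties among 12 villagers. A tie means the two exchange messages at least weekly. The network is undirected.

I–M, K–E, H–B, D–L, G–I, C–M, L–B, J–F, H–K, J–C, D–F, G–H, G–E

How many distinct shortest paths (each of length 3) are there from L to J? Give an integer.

1

The shortest distance is 3, and the only length-3 path is L–D–F–J. So there is exactly 1 shortest path.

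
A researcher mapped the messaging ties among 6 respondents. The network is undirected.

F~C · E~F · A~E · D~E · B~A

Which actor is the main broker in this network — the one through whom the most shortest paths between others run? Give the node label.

Unnormalized betweenness of each node: A:4, B:0, C:0, D:0, E:8, F:4.
E has the largest value, 8, making it the main broker — the node through which the most shortest paths run.

E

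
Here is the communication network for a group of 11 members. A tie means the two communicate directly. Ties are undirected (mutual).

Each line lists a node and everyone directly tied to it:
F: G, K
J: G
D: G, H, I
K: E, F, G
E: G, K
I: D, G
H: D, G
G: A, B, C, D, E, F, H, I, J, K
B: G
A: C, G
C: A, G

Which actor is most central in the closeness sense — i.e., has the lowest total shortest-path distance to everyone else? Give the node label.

G

Farness (sum of distances to all others) for each node — A:18, B:19, C:18, D:17, E:18, F:18, G:10, H:18, I:18, J:19, K:17.
The smallest farness is 10, for G, so G has the highest closeness.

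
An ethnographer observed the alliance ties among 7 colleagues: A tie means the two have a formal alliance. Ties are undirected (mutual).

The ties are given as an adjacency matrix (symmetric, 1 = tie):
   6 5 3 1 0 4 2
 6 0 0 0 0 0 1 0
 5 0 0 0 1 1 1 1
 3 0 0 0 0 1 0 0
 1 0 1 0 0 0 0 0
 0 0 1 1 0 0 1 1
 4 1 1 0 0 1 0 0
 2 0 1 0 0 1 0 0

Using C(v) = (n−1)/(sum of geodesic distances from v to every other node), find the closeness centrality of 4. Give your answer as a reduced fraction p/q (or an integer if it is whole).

Distances from 4: 0:1, 1:2, 2:2, 3:2, 5:1, 6:1. Sum = 9.
n = 7, so closeness = 6/9 = 2/3.

2/3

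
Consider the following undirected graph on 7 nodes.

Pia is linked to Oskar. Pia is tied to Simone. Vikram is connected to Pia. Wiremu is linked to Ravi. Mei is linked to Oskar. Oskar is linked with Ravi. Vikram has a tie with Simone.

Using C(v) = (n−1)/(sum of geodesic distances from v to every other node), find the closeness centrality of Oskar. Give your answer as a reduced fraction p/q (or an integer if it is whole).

2/3

Distances from Oskar: Mei:1, Pia:1, Ravi:1, Simone:2, Vikram:2, Wiremu:2. Sum = 9.
n = 7, so closeness = 6/9 = 2/3.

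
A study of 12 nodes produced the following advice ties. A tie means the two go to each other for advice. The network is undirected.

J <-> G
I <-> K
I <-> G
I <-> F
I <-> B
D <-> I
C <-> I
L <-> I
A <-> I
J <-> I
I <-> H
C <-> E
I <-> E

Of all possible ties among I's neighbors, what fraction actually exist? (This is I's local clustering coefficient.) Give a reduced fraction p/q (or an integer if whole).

2/55

I's neighbors: A, B, C, D, E, F, G, H, J, K, and L (k = 11).
Possible neighbor pairs: C(11,2) = 55. Edges among them: C–E, G–J → e = 2.
Clustering(I) = 2/55.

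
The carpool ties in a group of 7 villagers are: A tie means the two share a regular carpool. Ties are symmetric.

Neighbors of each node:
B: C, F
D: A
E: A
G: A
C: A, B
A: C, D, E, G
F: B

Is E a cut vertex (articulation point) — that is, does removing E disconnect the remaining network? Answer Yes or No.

Even without E, every remaining node can still reach every other (the residual graph is connected), so E is not a cut vertex.

No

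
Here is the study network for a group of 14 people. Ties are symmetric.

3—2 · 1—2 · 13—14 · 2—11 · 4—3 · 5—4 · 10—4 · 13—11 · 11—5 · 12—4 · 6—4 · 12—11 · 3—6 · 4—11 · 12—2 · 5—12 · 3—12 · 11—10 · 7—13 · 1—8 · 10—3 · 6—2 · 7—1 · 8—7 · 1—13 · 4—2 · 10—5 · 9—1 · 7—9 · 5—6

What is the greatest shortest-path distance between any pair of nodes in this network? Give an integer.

Eccentricity of each node (its greatest distance to any other): 1:3, 2:3, 3:4, 4:3, 5:4, 6:4, 7:3, 8:4, 9:4, 10:4, 11:3, 12:3, 13:3, 14:4.
The maximum eccentricity is 4, realized for instance by the pair 10–9 via 10 – 11 – 13 – 7 – 9. So the diameter is 4.

4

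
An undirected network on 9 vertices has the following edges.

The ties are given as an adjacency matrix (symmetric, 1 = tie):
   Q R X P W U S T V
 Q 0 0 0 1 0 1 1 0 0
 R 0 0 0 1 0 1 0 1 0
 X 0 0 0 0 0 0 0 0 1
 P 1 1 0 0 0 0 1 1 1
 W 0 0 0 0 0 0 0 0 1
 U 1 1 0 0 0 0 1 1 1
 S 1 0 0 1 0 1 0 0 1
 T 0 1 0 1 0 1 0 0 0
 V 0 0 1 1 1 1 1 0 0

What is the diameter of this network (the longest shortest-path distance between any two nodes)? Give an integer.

Eccentricity of each node (its greatest distance to any other): P:2, Q:3, R:3, S:2, T:3, U:2, V:2, W:3, X:3.
The maximum eccentricity is 3, realized for instance by the pair Q–X via Q – P – V – X. So the diameter is 3.

3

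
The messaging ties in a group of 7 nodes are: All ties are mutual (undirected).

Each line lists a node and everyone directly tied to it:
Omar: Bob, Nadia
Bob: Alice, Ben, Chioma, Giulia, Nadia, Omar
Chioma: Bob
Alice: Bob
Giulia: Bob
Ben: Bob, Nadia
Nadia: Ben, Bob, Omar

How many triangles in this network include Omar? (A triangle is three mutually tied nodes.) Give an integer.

1

Omar's neighbors: Bob and Nadia.
Neighbor pairs that are themselves tied: Omar–Bob–Nadia. Each forms one triangle with Omar, for 1 in total.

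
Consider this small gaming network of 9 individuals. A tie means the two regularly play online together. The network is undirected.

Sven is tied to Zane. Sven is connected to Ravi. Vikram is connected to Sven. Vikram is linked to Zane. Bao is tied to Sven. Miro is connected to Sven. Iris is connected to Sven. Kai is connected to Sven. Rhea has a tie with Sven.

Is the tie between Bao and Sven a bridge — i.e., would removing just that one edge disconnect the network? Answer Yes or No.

Without the Bao–Sven edge there is no alternate route between Bao and Sven, so the network disconnects. It is a bridge.

Yes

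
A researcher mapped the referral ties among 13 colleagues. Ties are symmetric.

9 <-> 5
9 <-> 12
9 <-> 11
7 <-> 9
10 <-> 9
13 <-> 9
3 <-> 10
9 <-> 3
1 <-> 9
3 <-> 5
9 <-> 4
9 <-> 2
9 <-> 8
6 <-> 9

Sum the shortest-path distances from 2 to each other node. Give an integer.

Distances from 2: 1:2, 3:2, 4:2, 5:2, 6:2, 7:2, 8:2, 9:1, 10:2, 11:2, 12:2, 13:2.
Sum = 2 + 2 + 2 + 2 + 2 + 2 + 2 + 1 + 2 + 2 + 2 + 2 = 23.

23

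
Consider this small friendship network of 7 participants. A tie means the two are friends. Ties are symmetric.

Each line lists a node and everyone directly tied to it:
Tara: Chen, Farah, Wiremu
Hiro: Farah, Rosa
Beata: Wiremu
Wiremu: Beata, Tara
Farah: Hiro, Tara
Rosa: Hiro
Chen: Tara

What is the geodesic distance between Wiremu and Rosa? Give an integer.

4

One shortest route is Wiremu – Tara – Farah – Hiro – Rosa, which uses 4 edges, and at distance 3 from Wiremu we only reach {Hiro}, which does not include Rosa. So d(Wiremu,Rosa) = 4.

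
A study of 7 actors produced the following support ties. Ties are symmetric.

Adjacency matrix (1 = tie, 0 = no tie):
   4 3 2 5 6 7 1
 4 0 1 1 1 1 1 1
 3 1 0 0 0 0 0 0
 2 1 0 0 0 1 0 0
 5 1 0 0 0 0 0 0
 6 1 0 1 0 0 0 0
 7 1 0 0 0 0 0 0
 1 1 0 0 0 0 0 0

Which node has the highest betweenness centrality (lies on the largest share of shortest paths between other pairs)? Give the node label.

Unnormalized betweenness of each node: 1:0, 2:0, 3:0, 4:14, 5:0, 6:0, 7:0.
4 has the largest value, 14, making it the main broker — the node through which the most shortest paths run.

4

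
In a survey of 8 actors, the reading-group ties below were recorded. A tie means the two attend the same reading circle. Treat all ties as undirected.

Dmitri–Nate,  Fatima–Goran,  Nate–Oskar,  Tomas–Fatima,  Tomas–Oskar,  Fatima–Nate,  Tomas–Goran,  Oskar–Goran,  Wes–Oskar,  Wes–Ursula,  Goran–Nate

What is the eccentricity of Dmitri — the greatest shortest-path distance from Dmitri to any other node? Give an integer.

Distances from Dmitri: Fatima:2, Goran:2, Nate:1, Oskar:2, Tomas:3, Ursula:4, Wes:3.
The largest is 4 (to Ursula), so the eccentricity of Dmitri is 4.

4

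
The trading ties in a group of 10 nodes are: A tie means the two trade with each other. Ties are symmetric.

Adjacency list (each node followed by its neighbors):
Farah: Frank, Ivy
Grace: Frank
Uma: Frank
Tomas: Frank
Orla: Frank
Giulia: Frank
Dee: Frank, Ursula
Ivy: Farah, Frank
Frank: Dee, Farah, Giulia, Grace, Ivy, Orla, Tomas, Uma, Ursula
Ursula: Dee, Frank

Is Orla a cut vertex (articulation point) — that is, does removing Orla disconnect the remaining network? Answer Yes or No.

Even without Orla, every remaining node can still reach every other (the residual graph is connected), so Orla is not a cut vertex.

No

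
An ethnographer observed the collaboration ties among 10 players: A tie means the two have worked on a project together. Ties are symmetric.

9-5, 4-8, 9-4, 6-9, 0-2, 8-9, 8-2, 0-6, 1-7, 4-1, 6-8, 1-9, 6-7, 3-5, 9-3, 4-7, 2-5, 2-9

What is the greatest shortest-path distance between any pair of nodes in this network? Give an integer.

3

Eccentricity of each node (its greatest distance to any other): 0:3, 1:3, 2:3, 3:3, 4:3, 5:3, 6:2, 7:3, 8:2, 9:2.
The maximum eccentricity is 3, realized for instance by the pair 2–7 via 2 – 9 – 1 – 7. So the diameter is 3.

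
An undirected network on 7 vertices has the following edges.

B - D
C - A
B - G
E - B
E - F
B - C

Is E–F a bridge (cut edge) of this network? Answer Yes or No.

Without the E–F edge there is no alternate route between E and F, so the network disconnects. It is a bridge.

Yes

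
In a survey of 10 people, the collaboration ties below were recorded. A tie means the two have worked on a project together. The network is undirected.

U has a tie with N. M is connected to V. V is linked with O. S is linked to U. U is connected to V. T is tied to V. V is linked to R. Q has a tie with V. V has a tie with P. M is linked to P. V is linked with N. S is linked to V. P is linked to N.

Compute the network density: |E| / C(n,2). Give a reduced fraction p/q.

13/45

There are 13 edges and 10 nodes, so the maximum possible is C(10,2) = 45.
Density = 13/45.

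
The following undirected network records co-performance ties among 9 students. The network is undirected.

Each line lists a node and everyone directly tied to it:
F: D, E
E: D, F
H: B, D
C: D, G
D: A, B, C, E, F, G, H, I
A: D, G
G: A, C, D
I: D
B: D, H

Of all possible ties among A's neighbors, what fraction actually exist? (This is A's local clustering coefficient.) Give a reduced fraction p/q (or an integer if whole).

1

A's neighbors: D and G (k = 2).
Possible neighbor pairs: C(2,2) = 1. Edges among them: D–G → e = 1.
Clustering(A) = 1/1.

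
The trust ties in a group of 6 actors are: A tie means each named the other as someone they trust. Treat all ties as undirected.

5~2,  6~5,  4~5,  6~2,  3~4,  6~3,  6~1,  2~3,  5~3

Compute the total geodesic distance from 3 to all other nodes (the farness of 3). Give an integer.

Distances from 3: 1:2, 2:1, 4:1, 5:1, 6:1.
Sum = 2 + 1 + 1 + 1 + 1 = 6.

6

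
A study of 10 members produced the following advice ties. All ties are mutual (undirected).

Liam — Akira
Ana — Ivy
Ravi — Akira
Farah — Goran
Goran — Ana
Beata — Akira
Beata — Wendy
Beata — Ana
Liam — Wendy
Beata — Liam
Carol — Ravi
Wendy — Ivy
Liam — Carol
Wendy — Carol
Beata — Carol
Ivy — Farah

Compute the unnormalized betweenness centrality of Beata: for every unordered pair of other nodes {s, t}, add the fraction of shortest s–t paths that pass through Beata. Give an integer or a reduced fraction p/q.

Pairs whose geodesics pass through Beata — Liam–Goran: 1; Liam–Ana: 1; Wendy–Akira: 1/2; Wendy–Goran: 1/3; Wendy–Ana: 1/2; Akira–Carol: 1/3; Akira–Goran: 1; Akira–Ivy: 2/3; Akira–Farah: 3/4; Akira–Ana: 1; Carol–Goran: 1; Carol–Ana: 1; Ravi–Goran: 2/2; Ravi–Ana: 2/2.
All other pairs contribute 0.
Summing the contributions gives betweenness(Beata) = 133/12.

133/12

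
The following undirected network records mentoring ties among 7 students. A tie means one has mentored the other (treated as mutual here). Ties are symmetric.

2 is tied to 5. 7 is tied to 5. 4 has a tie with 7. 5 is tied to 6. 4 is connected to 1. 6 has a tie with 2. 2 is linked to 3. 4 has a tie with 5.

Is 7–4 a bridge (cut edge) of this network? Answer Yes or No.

No

Even without that edge, 7 still reaches 4 via 7 – 5 – 4, so the network stays connected. Not a bridge.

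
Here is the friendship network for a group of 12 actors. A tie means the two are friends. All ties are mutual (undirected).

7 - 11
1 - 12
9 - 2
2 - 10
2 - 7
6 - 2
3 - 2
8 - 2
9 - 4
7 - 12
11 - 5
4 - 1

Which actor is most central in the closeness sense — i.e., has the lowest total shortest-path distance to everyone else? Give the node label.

2

Farness (sum of distances to all others) for each node — 1:32, 2:18, 3:28, 4:30, 5:38, 6:28, 7:20, 8:28, 9:24, 10:28, 11:28, 12:26.
The smallest farness is 18, for 2, so 2 has the highest closeness.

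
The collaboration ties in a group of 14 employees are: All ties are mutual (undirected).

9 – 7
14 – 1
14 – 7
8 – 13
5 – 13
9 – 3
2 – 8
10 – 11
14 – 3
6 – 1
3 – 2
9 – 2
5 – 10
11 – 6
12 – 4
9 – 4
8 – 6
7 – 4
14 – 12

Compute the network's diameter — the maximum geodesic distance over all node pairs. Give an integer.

6

Eccentricity of each node (its greatest distance to any other): 1:4, 2:4, 3:5, 4:6, 5:6, 6:4, 7:5, 8:4, 9:5, 10:6, 11:5, 12:6, 13:5, 14:5.
The maximum eccentricity is 6, realized for instance by the pair 12–5 via 12 – 14 – 1 – 6 – 8 – 13 – 5. So the diameter is 6.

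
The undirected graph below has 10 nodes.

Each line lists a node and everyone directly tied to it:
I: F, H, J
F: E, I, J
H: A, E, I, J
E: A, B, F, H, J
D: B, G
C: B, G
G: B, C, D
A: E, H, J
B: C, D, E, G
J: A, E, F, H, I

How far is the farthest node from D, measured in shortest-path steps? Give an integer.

Distances from D: A:3, B:1, C:2, E:2, F:3, G:1, H:3, I:4, J:3.
The largest is 4 (to I), so the eccentricity of D is 4.

4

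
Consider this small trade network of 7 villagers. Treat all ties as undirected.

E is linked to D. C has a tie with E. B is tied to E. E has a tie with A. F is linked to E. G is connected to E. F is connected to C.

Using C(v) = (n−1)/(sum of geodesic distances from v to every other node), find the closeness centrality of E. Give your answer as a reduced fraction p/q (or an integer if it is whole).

1

Distances from E: A:1, B:1, C:1, D:1, F:1, G:1. Sum = 6.
n = 7, so closeness = 6/6 = 1.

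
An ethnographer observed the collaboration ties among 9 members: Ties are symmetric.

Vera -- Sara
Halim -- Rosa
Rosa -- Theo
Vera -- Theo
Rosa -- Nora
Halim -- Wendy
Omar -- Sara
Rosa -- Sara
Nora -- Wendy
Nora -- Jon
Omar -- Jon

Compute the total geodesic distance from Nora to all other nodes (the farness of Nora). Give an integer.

14

Distances from Nora: Halim:2, Jon:1, Omar:2, Rosa:1, Sara:2, Theo:2, Vera:3, Wendy:1.
Sum = 2 + 1 + 2 + 1 + 2 + 2 + 3 + 1 = 14.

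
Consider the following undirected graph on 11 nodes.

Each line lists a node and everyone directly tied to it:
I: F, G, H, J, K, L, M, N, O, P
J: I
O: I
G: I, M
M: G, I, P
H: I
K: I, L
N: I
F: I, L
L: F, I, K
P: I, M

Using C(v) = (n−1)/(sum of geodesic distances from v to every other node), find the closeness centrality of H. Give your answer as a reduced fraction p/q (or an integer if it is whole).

10/19

Distances from H: F:2, G:2, I:1, J:2, K:2, L:2, M:2, N:2, O:2, P:2. Sum = 19.
n = 11, so closeness = 10/19.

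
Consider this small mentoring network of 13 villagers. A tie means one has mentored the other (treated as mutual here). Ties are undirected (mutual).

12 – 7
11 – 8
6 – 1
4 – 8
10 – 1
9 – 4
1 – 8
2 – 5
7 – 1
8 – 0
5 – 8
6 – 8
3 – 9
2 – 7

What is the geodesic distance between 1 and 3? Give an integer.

One shortest route is 1 – 8 – 4 – 9 – 3, which uses 4 edges, and at distance 3 from 1 we only reach {9}, which does not include 3. So d(1,3) = 4.

4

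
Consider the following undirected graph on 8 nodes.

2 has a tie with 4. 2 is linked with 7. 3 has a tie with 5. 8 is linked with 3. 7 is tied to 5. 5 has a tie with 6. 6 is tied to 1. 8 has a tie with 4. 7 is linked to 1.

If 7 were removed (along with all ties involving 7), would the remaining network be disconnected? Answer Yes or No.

No

Even without 7, every remaining node can still reach every other (the residual graph is connected), so 7 is not a cut vertex.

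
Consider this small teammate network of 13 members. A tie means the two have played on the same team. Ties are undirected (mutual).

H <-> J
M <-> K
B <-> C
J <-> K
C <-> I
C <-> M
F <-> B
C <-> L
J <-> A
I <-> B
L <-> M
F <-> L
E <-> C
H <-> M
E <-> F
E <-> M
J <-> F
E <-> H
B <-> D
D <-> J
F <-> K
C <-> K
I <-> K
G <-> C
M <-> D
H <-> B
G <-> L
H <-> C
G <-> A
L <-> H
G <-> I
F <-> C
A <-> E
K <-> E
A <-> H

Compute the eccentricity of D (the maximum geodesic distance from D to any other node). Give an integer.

3

Distances from D: A:2, B:1, C:2, E:2, F:2, G:3, H:2, I:2, J:1, K:2, L:2, M:1.
The largest is 3 (to G), so the eccentricity of D is 3.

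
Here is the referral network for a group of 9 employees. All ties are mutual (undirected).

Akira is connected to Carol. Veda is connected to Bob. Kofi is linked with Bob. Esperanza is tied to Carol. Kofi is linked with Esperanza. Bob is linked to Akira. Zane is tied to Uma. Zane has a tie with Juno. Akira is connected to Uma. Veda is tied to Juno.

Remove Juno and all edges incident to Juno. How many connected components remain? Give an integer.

1

Juno's neighbors (Veda and Zane) remain reachable from one another through other ties, so the rest of the network stays in one piece.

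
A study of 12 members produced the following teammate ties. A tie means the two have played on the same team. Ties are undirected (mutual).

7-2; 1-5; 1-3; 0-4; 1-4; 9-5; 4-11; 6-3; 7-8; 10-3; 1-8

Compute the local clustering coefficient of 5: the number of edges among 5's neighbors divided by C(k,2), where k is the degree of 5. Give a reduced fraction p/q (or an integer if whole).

0

5's neighbors: 1 and 9 (k = 2).
Possible neighbor pairs: C(2,2) = 1. Edges among them: none → e = 0.
Clustering(5) = 0/1.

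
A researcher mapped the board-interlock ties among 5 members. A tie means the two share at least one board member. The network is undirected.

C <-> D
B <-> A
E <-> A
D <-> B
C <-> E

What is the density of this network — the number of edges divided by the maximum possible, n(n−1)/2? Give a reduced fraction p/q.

There are 5 edges and 5 nodes, so the maximum possible is C(5,2) = 10.
Density = 5/10 = 1/2.

1/2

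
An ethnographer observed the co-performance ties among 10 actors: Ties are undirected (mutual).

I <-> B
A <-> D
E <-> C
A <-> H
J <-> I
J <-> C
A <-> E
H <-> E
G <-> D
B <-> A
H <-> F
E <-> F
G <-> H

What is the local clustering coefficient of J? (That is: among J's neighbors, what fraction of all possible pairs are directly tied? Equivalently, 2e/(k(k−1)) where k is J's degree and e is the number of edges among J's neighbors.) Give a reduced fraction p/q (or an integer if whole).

0

J's neighbors: C and I (k = 2).
Possible neighbor pairs: C(2,2) = 1. Edges among them: none → e = 0.
Clustering(J) = 0/1.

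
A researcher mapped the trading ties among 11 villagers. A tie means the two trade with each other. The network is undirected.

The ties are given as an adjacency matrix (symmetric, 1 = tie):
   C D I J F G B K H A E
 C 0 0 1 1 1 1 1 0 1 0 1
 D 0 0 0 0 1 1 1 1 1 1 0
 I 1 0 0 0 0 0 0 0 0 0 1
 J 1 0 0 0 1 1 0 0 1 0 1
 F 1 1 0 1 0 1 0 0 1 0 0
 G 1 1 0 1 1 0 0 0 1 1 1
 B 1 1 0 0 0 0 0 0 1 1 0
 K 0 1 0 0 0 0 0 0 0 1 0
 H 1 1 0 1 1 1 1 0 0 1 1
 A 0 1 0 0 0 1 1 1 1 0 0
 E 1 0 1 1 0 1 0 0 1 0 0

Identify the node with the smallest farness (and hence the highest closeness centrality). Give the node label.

Farness (sum of distances to all others) for each node — A:16, B:16, C:14, D:15, E:16, F:15, G:13, H:12, I:22, J:16, K:23.
The smallest farness is 12, for H, so H has the highest closeness.

H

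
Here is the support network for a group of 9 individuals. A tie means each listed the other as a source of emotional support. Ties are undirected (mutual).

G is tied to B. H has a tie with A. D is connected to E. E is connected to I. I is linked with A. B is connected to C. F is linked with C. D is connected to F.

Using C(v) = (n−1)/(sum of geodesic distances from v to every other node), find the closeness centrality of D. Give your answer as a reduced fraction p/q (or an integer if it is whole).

2/5

Distances from D: A:3, B:3, C:2, E:1, F:1, G:4, H:4, I:2. Sum = 20.
n = 9, so closeness = 8/20 = 2/5.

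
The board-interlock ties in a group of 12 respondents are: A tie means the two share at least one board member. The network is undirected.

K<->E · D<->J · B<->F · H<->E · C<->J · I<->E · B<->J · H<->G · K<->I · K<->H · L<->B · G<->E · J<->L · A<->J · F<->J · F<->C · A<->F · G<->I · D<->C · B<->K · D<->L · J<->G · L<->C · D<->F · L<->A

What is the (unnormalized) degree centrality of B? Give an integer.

B is directly tied to F, J, K, and L. That is 4 neighbors, so the degree of B is 4.

4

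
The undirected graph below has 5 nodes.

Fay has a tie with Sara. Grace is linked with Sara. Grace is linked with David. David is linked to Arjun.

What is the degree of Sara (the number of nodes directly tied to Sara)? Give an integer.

2

Sara is directly tied to Fay and Grace. That is 2 neighbors, so the degree of Sara is 2.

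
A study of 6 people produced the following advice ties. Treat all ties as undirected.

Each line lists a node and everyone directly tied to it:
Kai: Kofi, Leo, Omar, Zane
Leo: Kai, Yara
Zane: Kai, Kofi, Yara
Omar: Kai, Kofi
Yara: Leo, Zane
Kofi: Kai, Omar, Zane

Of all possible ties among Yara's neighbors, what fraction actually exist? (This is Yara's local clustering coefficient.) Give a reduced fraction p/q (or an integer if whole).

Yara's neighbors: Leo and Zane (k = 2).
Possible neighbor pairs: C(2,2) = 1. Edges among them: none → e = 0.
Clustering(Yara) = 0/1.

0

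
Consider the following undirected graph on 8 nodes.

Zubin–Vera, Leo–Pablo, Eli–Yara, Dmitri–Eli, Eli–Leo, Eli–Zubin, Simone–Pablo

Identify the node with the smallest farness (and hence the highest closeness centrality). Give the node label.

Eli

Farness (sum of distances to all others) for each node — Dmitri:17, Eli:11, Leo:13, Pablo:17, Simone:23, Vera:21, Yara:17, Zubin:15.
The smallest farness is 11, for Eli, so Eli has the highest closeness.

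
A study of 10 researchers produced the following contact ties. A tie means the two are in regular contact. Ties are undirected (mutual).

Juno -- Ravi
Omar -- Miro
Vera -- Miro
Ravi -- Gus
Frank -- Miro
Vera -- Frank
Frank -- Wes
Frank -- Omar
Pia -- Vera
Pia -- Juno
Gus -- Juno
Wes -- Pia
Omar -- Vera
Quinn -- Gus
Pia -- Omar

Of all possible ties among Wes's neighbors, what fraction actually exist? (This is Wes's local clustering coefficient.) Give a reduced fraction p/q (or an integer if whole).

Wes's neighbors: Frank and Pia (k = 2).
Possible neighbor pairs: C(2,2) = 1. Edges among them: none → e = 0.
Clustering(Wes) = 0/1.

0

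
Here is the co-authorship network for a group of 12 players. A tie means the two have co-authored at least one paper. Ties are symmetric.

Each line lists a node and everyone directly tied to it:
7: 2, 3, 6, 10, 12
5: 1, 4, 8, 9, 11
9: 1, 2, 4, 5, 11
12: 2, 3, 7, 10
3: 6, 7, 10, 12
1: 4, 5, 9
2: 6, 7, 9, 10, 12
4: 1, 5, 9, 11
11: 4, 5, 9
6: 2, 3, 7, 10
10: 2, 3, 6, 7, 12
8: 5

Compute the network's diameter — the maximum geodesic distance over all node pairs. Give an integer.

Eccentricity of each node (its greatest distance to any other): 1:4, 2:3, 3:5, 4:4, 5:4, 6:4, 7:4, 8:5, 9:3, 10:4, 11:4, 12:4.
The maximum eccentricity is 5, realized for instance by the pair 3–8 via 3 – 7 – 2 – 9 – 5 – 8. So the diameter is 5.

5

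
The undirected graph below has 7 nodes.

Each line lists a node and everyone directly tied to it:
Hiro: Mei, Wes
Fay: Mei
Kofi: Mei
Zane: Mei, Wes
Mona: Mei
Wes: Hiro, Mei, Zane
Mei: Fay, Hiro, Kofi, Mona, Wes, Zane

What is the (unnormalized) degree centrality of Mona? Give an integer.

1

Mona is directly tied to Mei. That is 1 neighbor, so the degree of Mona is 1.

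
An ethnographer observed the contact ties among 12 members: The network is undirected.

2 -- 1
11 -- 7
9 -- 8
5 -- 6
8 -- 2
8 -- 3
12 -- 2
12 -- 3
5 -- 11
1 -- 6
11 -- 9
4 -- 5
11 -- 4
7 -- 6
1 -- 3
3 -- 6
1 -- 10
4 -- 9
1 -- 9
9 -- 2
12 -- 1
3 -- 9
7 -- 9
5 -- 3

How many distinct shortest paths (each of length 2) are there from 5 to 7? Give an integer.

The shortest distance is 2. The length-2 paths are: 5–6–7; 5–11–7.
That gives 2 distinct shortest paths.

2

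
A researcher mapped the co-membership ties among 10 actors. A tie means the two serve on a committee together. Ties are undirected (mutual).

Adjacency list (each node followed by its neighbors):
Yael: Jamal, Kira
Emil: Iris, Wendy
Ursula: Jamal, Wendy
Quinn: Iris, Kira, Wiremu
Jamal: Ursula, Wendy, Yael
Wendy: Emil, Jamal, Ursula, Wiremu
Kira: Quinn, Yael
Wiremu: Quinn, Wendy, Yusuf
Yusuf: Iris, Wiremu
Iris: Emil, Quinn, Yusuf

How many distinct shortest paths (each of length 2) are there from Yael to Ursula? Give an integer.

1

The shortest distance is 2, and the only length-2 path is Yael–Jamal–Ursula. So there is exactly 1 shortest path.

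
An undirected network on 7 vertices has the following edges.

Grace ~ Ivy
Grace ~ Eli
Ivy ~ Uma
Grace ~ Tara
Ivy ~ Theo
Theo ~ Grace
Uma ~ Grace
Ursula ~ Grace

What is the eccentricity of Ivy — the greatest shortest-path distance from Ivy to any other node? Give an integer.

2

Distances from Ivy: Eli:2, Grace:1, Tara:2, Theo:1, Uma:1, Ursula:2.
The largest is 2 (to Tara, Ursula, and Eli), so the eccentricity of Ivy is 2.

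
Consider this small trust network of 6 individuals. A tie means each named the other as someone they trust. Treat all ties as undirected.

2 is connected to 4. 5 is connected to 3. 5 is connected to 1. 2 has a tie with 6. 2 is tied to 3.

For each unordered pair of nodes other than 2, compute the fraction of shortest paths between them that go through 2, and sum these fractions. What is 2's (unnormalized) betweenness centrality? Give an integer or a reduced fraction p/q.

Pairs whose geodesics pass through 2 — 4–1: 1; 4–5: 1; 4–3: 1; 4–6: 1; 1–6: 1; 5–6: 1; 3–6: 1.
All other pairs contribute 0.
Summing the contributions gives betweenness(2) = 7.

7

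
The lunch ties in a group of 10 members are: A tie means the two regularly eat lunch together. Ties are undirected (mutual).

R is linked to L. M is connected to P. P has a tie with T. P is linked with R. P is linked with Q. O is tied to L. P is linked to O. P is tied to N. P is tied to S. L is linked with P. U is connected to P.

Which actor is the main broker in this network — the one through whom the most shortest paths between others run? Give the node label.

P

Unnormalized betweenness of each node: L:1/2, M:0, N:0, O:0, P:67/2, Q:0, R:0, S:0, T:0, U:0.
P has the largest value, 67/2, making it the main broker — the node through which the most shortest paths run.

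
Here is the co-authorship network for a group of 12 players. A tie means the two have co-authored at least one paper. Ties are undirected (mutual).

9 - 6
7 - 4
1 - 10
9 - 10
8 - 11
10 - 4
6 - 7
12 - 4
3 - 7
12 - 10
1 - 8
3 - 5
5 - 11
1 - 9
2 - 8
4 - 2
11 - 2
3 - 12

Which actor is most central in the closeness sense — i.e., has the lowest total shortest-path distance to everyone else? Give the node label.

4

Farness (sum of distances to all others) for each node — 1:22, 2:22, 3:23, 4:19, 5:26, 6:26, 7:22, 8:23, 9:24, 10:20, 11:25, 12:22.
The smallest farness is 19, for 4, so 4 has the highest closeness.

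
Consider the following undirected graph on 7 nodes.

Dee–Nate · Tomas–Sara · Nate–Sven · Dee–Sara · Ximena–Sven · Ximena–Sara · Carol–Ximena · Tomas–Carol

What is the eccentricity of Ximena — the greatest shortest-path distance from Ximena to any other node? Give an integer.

Distances from Ximena: Carol:1, Dee:2, Nate:2, Sara:1, Sven:1, Tomas:2.
The largest is 2 (to Tomas, Dee, and Nate), so the eccentricity of Ximena is 2.

2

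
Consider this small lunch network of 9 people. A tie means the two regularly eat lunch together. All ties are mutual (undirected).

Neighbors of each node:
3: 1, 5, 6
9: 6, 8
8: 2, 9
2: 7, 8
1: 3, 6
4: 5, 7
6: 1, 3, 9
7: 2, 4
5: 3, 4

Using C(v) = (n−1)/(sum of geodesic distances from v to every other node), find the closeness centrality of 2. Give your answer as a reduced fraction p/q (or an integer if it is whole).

Distances from 2: 1:4, 3:4, 4:2, 5:3, 6:3, 7:1, 8:1, 9:2. Sum = 20.
n = 9, so closeness = 8/20 = 2/5.

2/5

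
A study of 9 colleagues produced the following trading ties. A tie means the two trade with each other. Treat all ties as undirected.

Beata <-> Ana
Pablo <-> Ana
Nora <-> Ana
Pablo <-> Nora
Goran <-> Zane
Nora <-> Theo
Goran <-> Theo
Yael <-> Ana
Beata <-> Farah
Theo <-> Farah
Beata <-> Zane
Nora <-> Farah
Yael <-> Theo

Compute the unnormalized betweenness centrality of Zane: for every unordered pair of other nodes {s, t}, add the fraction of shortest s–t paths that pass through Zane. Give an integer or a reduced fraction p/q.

4/3

Pairs whose geodesics pass through Zane — Goran–Ana: 1/3; Goran–Beata: 1.
All other pairs contribute 0.
Summing the contributions gives betweenness(Zane) = 4/3.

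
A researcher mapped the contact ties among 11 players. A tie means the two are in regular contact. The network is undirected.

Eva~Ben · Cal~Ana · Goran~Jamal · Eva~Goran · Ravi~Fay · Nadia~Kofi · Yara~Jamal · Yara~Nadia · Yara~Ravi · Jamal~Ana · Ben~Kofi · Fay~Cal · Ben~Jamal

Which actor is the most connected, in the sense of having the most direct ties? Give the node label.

Jamal

Degrees — Ana:2, Ben:3, Cal:2, Eva:2, Fay:2, Goran:2, Jamal:4, Kofi:2, Nadia:2, Ravi:2, Yara:3.
The maximum is 4, attained only by Jamal.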